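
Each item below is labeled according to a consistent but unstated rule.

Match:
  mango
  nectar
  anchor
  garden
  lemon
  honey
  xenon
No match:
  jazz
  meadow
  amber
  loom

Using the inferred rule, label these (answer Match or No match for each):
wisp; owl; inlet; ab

The rule appears to be: contains 'n'.

No match, No match, Match, No match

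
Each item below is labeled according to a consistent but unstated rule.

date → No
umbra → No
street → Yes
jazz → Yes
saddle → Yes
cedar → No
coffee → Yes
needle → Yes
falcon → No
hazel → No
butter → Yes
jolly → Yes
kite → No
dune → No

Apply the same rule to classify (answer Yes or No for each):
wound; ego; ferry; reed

The pattern is that an item is 'Yes' exactly when: has a double letter.
wound: no doubled letter — lacks this property, so No. ego: no doubled letter — lacks this property, so No. ferry: 'rr' doubled — satisfies this, so Yes. reed: 'ee' doubled — satisfies this, so Yes.

No, No, Yes, Yes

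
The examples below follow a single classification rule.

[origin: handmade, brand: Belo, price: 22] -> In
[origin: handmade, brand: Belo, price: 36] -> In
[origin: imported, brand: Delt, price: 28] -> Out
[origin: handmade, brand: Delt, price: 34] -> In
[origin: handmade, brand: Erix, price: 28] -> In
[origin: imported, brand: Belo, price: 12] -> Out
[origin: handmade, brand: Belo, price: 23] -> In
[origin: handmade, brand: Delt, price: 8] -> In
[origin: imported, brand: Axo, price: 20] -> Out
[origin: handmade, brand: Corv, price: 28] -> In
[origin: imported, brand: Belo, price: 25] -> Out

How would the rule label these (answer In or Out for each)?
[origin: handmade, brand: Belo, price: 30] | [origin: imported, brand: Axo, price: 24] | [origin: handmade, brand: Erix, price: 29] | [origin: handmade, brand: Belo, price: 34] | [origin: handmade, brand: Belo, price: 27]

In, Out, In, In, In

A rule that fits every label: origin is handmade — true of each 'In' example, false of each 'Out' one.
[origin: handmade, brand: Belo, price: 30]: In (origin is handmade). [origin: imported, brand: Axo, price: 24]: Out (origin is imported). [origin: handmade, brand: Erix, price: 29]: In (origin is handmade). [origin: handmade, brand: Belo, price: 34]: In (origin is handmade). [origin: handmade, brand: Belo, price: 27]: In (origin is handmade).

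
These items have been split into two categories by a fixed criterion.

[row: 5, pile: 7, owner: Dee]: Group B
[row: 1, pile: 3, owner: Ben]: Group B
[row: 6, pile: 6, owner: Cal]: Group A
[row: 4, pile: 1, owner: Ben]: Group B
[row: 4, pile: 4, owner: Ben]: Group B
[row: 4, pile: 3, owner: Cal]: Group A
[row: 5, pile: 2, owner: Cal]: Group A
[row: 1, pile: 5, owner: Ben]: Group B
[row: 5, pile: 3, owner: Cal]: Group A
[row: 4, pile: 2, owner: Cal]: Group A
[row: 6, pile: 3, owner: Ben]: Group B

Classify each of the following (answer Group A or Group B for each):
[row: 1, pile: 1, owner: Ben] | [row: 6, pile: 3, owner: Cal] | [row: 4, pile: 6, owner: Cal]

Group B, Group A, Group A

Looking at the examples, the only property every 'Group A' case has and every 'Group B' case lacks is: owner is Cal.
[row: 1, pile: 1, owner: Ben] → owner is Ben → Group B.
[row: 6, pile: 3, owner: Cal] → owner is Cal → Group A.
[row: 4, pile: 6, owner: Cal] → owner is Cal → Group A.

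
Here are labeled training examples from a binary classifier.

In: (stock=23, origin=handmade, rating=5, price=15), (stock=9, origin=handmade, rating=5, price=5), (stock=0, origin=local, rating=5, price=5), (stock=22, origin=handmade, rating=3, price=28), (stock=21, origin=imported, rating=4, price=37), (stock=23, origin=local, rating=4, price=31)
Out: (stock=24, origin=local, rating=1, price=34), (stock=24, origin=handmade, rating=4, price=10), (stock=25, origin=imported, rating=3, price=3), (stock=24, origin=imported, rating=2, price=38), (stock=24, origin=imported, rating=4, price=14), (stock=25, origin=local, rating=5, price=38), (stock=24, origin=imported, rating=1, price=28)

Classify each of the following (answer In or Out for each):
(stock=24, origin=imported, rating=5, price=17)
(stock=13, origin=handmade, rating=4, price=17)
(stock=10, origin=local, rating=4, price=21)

Out, In, In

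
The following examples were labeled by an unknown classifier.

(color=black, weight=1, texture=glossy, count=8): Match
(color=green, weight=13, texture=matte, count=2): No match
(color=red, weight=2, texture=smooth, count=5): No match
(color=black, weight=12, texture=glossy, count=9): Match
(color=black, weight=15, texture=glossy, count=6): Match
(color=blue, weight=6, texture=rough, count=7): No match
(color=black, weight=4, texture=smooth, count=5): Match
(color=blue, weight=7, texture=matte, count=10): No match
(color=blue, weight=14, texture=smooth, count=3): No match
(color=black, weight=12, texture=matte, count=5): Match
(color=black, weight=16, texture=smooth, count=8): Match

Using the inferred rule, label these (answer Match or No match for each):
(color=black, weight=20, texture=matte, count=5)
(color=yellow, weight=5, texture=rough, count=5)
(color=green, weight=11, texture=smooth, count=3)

Match, No match, No match

The classifier is using: color is black.
(color=black, weight=20, texture=matte, count=5): color is black, satisfies this → Match. (color=yellow, weight=5, texture=rough, count=5): color is yellow, lacks this property → No match. (color=green, weight=11, texture=smooth, count=3): color is green, lacks this property → No match.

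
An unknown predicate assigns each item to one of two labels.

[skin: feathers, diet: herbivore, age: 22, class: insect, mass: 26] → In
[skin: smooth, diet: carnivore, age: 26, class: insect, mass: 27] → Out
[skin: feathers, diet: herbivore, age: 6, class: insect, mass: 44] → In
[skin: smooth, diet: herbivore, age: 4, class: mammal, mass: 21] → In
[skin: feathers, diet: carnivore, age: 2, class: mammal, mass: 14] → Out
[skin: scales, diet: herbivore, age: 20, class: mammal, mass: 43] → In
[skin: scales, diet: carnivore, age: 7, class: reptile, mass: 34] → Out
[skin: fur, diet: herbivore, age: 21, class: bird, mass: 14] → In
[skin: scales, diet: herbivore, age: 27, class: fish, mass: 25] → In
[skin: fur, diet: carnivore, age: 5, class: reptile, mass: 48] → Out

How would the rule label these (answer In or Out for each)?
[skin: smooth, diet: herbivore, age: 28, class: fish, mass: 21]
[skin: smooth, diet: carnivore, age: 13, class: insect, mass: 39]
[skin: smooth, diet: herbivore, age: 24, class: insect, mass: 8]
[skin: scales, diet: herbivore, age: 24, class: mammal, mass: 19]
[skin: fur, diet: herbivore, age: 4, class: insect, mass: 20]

In, Out, In, In, In

A rule that fits every label: diet is herbivore — true of each 'In' example, false of each 'Out' one.
In: [skin: smooth, diet: herbivore, age: 28, class: fish, mass: 21], since diet is herbivore.
Out: [skin: smooth, diet: carnivore, age: 13, class: insect, mass: 39], since diet is carnivore.
In: [skin: smooth, diet: herbivore, age: 24, class: insect, mass: 8], since diet is herbivore.
In: [skin: scales, diet: herbivore, age: 24, class: mammal, mass: 19], since diet is herbivore.
In: [skin: fur, diet: herbivore, age: 4, class: insect, mass: 20], since diet is herbivore.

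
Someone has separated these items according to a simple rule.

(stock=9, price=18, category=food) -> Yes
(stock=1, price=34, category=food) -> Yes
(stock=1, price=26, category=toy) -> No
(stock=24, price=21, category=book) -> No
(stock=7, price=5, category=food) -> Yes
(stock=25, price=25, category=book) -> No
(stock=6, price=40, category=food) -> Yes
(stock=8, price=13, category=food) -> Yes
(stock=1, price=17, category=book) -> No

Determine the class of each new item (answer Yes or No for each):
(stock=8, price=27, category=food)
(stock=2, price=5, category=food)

Yes, Yes

A rule that fits every label: category is food — true of each 'Yes' example, false of each 'No' one.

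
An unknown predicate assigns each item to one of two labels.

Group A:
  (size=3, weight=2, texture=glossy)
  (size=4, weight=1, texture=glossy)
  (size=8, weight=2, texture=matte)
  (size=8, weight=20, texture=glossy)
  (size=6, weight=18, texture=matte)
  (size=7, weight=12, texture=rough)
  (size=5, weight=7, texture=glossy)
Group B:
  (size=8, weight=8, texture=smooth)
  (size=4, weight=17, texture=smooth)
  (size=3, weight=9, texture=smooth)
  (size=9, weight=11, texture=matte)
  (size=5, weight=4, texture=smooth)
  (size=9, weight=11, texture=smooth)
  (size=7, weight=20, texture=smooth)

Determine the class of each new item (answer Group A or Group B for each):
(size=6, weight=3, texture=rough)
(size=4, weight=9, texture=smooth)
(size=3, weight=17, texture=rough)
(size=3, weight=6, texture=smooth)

Group A, Group B, Group A, Group B

The common property of the 'Group A' items is: texture is not smooth AND size ≤ 8. No 'Group B' item has it.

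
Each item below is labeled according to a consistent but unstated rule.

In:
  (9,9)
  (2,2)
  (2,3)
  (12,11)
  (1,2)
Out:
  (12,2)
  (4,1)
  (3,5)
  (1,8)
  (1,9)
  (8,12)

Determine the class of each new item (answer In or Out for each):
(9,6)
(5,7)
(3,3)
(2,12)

The simplest hypothesis consistent with all the labels is: |first − second| ≤ 1.
(9,6) → |9−6| = 3 → Out. (5,7) → |5−7| = 2 → Out. (3,3) → |3−3| = 0 → In. (2,12) → |2−12| = 10 → Out.

Out, Out, In, Out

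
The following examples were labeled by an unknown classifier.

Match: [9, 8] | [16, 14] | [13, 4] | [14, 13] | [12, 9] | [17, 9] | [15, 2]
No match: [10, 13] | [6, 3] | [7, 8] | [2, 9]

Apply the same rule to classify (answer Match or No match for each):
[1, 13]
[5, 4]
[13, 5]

The distinguishing property — first > second AND sum ≥ 11 — holds for all the 'Match' cases and none of the 'No match' cases.
No match: [1, 13], since 1 < 13, 1+13 = 14. No match: [5, 4], since 5 > 4, 5+4 = 9. Match: [13, 5], since 13 > 5, 13+5 = 18.

No match, No match, Match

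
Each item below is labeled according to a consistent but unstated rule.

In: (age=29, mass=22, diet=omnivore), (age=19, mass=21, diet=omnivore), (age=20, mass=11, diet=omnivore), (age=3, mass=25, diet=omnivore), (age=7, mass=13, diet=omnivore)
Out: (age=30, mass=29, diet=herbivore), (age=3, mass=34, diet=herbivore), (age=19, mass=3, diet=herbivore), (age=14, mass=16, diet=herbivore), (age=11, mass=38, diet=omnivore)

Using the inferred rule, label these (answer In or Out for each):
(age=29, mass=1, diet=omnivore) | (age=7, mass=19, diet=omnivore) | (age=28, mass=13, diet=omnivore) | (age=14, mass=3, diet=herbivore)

In, In, In, Out

The pattern is that an item is 'In' exactly when: diet is omnivore AND mass ≤ 25.
(age=29, mass=1, diet=omnivore): diet is omnivore, mass = 1, fits → In.
(age=7, mass=19, diet=omnivore): diet is omnivore, mass = 19, fits → In.
(age=28, mass=13, diet=omnivore): diet is omnivore, mass = 13, fits → In.
(age=14, mass=3, diet=herbivore): diet is herbivore, mass = 3, does not pass → Out.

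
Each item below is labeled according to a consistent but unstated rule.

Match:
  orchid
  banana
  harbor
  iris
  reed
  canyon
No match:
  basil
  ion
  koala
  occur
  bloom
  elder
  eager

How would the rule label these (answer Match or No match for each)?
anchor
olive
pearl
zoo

The distinguishing property — even length — holds for all the 'Match' cases and none of the 'No match' cases.

Match, No match, No match, No match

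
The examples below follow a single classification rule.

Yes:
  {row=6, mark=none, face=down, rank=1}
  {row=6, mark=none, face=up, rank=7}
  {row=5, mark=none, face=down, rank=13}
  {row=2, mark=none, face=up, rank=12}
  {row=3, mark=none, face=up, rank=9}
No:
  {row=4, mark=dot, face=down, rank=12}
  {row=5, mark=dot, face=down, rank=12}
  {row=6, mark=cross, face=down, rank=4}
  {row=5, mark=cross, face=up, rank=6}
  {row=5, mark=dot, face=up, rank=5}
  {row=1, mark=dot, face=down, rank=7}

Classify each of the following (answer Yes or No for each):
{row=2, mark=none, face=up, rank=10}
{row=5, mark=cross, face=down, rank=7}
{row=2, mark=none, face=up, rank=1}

'Yes' ⟺ mark is none.
{row=2, mark=none, face=up, rank=10} — mark is none, hence Yes.
{row=5, mark=cross, face=down, rank=7} — mark is cross, hence No.
{row=2, mark=none, face=up, rank=1} — mark is none, hence Yes.

Yes, No, Yes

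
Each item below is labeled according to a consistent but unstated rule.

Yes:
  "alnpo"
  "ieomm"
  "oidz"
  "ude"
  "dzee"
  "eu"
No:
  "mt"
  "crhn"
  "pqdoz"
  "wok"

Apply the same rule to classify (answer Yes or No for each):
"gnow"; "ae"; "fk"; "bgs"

No, Yes, No, No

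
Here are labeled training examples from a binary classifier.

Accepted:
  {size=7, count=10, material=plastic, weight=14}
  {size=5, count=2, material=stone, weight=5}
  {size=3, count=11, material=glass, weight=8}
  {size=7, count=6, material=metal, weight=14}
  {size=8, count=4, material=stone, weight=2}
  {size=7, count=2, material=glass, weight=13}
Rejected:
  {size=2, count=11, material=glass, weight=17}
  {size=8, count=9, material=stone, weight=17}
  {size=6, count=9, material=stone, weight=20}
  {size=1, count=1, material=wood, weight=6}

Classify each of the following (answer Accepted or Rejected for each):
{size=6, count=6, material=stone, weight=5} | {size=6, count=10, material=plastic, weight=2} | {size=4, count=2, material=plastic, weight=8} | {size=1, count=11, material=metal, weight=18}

The pattern is that an item is 'Accepted' exactly when: weight ≤ 14 AND size ≥ 2.
Accepted: {size=6, count=6, material=stone, weight=5}, since weight = 5, size = 6. Accepted: {size=6, count=10, material=plastic, weight=2}, since weight = 2, size = 6. Accepted: {size=4, count=2, material=plastic, weight=8}, since weight = 8, size = 4. Rejected: {size=1, count=11, material=metal, weight=18}, since weight = 18, size = 1.

Accepted, Accepted, Accepted, Rejected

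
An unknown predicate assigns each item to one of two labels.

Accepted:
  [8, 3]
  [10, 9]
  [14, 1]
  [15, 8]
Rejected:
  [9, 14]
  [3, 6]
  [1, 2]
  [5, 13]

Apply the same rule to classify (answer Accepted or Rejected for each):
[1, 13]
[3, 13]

Rejected, Rejected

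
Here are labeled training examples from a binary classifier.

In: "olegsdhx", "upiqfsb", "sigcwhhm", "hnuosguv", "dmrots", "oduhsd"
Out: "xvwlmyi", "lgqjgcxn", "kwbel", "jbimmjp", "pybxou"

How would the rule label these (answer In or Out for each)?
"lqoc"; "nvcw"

A rule that fits every label: contains 's' — true of each 'In' example, false of each 'Out' one.

Out, Out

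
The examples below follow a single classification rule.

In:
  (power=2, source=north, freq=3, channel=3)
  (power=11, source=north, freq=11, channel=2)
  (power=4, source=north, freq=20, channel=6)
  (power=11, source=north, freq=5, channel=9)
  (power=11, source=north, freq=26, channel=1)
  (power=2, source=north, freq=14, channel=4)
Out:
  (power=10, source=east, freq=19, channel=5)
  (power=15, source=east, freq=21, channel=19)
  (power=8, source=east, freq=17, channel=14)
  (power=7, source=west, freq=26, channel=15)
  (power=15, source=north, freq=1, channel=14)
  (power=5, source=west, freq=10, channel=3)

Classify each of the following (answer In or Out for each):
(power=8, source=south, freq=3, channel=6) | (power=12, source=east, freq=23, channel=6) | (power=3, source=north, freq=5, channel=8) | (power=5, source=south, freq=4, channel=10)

Out, Out, In, Out

A rule that fits every label: source is north AND freq ≥ 3 — true of each 'In' example, false of each 'Out' one.
(power=8, source=south, freq=3, channel=6) — source is south, freq = 3, hence Out.
(power=12, source=east, freq=23, channel=6) — source is east, freq = 23, hence Out.
(power=3, source=north, freq=5, channel=8) — source is north, freq = 5, hence In.
(power=5, source=south, freq=4, channel=10) — source is south, freq = 4, hence Out.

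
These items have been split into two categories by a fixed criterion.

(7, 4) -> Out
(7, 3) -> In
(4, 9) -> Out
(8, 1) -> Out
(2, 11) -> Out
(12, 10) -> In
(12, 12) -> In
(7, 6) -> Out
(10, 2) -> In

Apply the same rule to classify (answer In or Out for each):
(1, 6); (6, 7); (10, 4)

Looking at the examples, the only property every 'In' case has and every 'Out' case lacks is: sum is even.

Out, Out, In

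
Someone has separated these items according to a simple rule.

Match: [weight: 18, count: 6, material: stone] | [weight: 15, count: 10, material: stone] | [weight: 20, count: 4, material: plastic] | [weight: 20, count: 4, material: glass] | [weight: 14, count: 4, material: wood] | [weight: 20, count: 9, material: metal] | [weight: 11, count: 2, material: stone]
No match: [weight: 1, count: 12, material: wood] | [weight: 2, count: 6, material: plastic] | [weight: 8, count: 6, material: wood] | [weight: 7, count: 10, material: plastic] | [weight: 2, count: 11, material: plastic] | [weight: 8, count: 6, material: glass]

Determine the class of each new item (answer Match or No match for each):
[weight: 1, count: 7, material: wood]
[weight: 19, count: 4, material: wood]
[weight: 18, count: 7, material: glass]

No match, Match, Match

The simplest hypothesis consistent with all the labels is: weight ≥ 11.
[weight: 1, count: 7, material: wood]: No match (weight = 1). [weight: 19, count: 4, material: wood]: Match (weight = 19). [weight: 18, count: 7, material: glass]: Match (weight = 18).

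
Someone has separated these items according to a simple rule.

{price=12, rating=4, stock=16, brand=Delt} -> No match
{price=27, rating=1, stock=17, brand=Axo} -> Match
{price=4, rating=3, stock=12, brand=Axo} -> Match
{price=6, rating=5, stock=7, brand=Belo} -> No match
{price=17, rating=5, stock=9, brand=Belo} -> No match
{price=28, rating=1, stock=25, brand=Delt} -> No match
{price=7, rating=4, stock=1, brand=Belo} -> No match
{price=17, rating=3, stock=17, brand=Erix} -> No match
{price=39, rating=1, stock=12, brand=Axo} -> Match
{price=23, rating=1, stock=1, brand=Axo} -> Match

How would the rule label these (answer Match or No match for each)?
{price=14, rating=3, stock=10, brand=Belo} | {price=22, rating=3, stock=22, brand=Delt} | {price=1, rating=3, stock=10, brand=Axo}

No match, No match, Match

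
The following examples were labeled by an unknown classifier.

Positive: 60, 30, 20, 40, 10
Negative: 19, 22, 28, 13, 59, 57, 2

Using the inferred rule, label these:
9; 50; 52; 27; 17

Negative, Positive, Negative, Negative, Negative

All 'Positive' examples share one property — multiple of 5 — and every 'Negative' example lacks it.
9 → 9 = 5·1 + 4 → Negative. 50 → 50 = 5·10 → Positive. 52 → 52 = 5·10 + 2 → Negative. 27 → 27 = 5·5 + 2 → Negative. 17 → 17 = 5·3 + 2 → Negative.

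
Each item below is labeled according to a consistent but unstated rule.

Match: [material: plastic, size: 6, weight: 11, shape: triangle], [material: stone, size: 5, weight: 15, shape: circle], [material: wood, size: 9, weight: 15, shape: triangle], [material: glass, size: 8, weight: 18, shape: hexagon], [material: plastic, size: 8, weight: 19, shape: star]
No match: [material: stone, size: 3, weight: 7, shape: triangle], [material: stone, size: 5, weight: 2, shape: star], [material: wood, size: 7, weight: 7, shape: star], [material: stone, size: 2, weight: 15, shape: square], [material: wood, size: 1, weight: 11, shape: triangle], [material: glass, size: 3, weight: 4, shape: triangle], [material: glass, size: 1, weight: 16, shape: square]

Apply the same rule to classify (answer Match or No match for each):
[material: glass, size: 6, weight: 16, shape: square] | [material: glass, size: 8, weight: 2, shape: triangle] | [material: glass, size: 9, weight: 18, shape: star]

The pattern is that an item is 'Match' exactly when: weight ≥ 11 AND size ≥ 3.
[material: glass, size: 6, weight: 16, shape: square]: Match (weight = 16, size = 6).
[material: glass, size: 8, weight: 2, shape: triangle]: No match (weight = 2, size = 8).
[material: glass, size: 9, weight: 18, shape: star]: Match (weight = 18, size = 9).

Match, No match, Match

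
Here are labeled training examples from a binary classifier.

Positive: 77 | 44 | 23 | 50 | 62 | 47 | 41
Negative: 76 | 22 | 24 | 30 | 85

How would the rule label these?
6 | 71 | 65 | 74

Negative, Positive, Positive, Positive

The distinguishing property — ≡ 2 (mod 3) — holds for all the 'Positive' cases and none of the 'Negative' cases.
6 → 6 mod 3 = 0 → Negative.
71 → 71 mod 3 = 2 → Positive.
65 → 65 mod 3 = 2 → Positive.
74 → 74 mod 3 = 2 → Positive.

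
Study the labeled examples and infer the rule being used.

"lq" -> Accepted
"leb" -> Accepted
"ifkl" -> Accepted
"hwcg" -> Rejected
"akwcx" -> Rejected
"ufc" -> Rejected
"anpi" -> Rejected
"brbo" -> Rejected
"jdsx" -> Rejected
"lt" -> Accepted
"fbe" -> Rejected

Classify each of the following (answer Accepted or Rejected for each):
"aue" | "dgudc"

Rejected, Rejected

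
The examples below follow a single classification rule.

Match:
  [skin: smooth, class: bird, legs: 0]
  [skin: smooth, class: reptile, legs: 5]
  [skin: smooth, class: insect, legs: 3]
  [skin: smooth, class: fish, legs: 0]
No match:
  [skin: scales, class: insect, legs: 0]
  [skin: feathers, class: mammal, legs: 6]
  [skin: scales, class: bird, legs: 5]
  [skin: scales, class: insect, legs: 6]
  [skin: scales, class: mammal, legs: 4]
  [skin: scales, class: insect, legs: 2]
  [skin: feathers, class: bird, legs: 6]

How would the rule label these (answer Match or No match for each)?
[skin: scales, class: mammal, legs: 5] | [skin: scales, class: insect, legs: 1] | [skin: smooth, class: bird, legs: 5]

No match, No match, Match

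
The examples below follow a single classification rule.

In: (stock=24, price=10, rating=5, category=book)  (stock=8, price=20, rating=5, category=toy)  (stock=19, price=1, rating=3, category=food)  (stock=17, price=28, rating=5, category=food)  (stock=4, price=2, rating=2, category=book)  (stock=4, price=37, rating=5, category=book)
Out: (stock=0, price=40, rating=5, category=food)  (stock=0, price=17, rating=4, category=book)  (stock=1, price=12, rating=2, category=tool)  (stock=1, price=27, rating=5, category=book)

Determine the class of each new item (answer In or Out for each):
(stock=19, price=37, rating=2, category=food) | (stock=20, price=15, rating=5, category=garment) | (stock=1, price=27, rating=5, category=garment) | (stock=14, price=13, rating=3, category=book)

In, In, Out, In

Every 'In' example satisfies: stock ≥ 4. None of the 'Out' examples do.
(stock=19, price=37, rating=2, category=food) — stock = 19, hence In. (stock=20, price=15, rating=5, category=garment) — stock = 20, hence In. (stock=1, price=27, rating=5, category=garment) — stock = 1, hence Out. (stock=14, price=13, rating=3, category=book) — stock = 14, hence In.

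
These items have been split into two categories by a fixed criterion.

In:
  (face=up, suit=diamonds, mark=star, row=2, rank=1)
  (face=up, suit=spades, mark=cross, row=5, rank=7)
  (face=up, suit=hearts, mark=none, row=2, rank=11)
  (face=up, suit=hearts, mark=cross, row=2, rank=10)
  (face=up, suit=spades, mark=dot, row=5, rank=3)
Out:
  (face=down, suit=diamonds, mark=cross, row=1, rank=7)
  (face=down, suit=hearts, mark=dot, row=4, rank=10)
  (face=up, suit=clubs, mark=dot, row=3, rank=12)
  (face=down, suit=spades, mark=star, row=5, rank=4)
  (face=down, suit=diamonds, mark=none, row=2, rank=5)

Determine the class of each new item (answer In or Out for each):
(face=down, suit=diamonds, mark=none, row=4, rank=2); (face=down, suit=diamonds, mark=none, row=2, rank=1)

Out, Out

'In' ⟺ face is up AND rank ≤ 11.
(face=down, suit=diamonds, mark=none, row=4, rank=2): face is down, rank = 2 — doesn't match, so Out.
(face=down, suit=diamonds, mark=none, row=2, rank=1): face is down, rank = 1 — doesn't match, so Out.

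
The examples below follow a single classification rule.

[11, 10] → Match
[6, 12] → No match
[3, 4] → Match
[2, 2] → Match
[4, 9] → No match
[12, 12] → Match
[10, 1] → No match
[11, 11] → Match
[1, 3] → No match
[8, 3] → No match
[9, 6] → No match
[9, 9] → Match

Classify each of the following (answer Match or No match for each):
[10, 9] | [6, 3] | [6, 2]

Match, No match, No match

The rule appears to be: |first − second| ≤ 1.
[10, 9] — |10−9| = 1, hence Match. [6, 3] — |6−3| = 3, hence No match. [6, 2] — |6−2| = 4, hence No match.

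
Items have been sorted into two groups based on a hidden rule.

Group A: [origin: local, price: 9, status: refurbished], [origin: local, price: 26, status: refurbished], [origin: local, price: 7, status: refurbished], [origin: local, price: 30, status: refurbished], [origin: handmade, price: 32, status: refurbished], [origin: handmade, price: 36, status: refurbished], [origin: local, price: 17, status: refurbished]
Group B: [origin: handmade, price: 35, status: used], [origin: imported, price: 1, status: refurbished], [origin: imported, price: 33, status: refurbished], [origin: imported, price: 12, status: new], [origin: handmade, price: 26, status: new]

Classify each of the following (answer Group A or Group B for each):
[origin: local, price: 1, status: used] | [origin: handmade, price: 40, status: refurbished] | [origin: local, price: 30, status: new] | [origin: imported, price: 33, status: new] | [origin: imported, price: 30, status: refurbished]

All 'Group A' examples share one property — origin is not imported AND status is refurbished — and every 'Group B' example lacks it.
[origin: local, price: 1, status: used]: Group B (origin is local, status is used).
[origin: handmade, price: 40, status: refurbished]: Group A (origin is handmade, status is refurbished).
[origin: local, price: 30, status: new]: Group B (origin is local, status is new).
[origin: imported, price: 33, status: new]: Group B (origin is imported, status is new).
[origin: imported, price: 30, status: refurbished]: Group B (origin is imported, status is refurbished).

Group B, Group A, Group B, Group B, Group B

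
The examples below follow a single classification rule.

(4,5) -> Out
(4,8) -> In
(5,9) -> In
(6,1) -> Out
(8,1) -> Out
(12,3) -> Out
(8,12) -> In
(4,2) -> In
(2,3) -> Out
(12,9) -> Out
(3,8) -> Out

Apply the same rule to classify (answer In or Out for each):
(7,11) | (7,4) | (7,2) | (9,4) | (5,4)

The rule appears to be: sum is even.
(7,11): 7+11 = 18, fits → In. (7,4): 7+4 = 11, fails this test → Out. (7,2): 7+2 = 9, fails this test → Out. (9,4): 9+4 = 13, fails this test → Out. (5,4): 5+4 = 9, fails this test → Out.

In, Out, Out, Out, Out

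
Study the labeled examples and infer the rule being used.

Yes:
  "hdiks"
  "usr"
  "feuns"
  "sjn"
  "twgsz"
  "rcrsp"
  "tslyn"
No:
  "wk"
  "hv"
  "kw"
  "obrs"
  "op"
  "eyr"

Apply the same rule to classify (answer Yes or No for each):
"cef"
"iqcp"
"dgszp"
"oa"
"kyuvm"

No, No, Yes, No, No

One predicate separates the groups cleanly: odd length AND contains 's'.
"cef": No (length 3, no 's').
"iqcp": No (length 4, no 's').
"dgszp": Yes (length 5, has 's').
"oa": No (length 2, no 's').
"kyuvm": No (length 5, no 's').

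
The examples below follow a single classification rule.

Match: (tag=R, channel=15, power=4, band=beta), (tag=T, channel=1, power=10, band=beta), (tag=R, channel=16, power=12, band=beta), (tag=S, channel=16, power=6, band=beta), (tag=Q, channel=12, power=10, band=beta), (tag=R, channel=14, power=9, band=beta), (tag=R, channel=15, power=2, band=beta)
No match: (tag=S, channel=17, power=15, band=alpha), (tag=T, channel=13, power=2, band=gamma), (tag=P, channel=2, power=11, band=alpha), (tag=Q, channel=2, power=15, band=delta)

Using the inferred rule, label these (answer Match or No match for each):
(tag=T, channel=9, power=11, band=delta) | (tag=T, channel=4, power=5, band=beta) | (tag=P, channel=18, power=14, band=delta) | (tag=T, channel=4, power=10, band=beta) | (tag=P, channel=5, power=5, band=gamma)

No match, Match, No match, Match, No match

Every 'Match' example satisfies: band is beta. None of the 'No match' examples do.
(tag=T, channel=9, power=11, band=delta) → band is delta → No match.
(tag=T, channel=4, power=5, band=beta) → band is beta → Match.
(tag=P, channel=18, power=14, band=delta) → band is delta → No match.
(tag=T, channel=4, power=10, band=beta) → band is beta → Match.
(tag=P, channel=5, power=5, band=gamma) → band is gamma → No match.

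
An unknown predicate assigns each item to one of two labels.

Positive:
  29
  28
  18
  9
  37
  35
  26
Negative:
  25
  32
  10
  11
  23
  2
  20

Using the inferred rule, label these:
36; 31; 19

Positive, Negative, Positive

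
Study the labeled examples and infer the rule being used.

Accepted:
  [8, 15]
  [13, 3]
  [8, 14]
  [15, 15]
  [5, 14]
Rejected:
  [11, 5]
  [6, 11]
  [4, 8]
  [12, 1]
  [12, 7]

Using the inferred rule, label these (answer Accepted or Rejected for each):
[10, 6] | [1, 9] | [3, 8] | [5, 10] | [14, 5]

Rejected, Rejected, Rejected, Rejected, Accepted

All 'Accepted' examples share one property — max ≥ 13 — and every 'Rejected' example lacks it.
[10, 6]: max 10 — doesn't match, so Rejected.
[1, 9]: max 9 — doesn't match, so Rejected.
[3, 8]: max 8 — doesn't match, so Rejected.
[5, 10]: max 10 — doesn't match, so Rejected.
[14, 5]: max 14 — satisfies this, so Accepted.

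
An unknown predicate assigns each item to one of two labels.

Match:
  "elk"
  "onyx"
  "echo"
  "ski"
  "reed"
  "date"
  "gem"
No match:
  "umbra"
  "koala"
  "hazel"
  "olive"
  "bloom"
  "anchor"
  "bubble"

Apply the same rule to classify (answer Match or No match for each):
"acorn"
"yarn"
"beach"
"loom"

No match, Match, No match, Match

One predicate separates the groups cleanly: length ≤ 4.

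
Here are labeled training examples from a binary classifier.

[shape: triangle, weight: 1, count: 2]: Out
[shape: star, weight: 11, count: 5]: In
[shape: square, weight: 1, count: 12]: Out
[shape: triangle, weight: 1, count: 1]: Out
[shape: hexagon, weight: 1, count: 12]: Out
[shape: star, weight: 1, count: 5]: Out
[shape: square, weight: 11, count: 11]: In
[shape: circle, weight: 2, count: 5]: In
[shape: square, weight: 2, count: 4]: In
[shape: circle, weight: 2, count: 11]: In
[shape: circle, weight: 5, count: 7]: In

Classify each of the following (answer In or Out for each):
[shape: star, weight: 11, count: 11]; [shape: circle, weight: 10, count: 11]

A rule that fits every label: weight ≥ 2 — true of each 'In' example, false of each 'Out' one.
[shape: star, weight: 11, count: 11]: In (weight = 11). [shape: circle, weight: 10, count: 11]: In (weight = 10).

In, In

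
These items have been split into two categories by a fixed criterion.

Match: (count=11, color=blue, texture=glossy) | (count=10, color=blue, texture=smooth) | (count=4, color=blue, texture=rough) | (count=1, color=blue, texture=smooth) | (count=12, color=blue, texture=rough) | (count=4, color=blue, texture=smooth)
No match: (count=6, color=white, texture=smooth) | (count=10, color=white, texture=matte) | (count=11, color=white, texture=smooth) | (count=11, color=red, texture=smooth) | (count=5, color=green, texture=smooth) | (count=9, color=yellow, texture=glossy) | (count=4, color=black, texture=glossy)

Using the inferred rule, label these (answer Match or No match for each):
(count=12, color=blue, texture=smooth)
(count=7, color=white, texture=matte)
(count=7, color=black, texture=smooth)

The common property of the 'Match' items is: color is blue. No 'No match' item has it.
(count=12, color=blue, texture=smooth): color is blue — satisfies this, so Match.
(count=7, color=white, texture=matte): color is white — doesn't match, so No match.
(count=7, color=black, texture=smooth): color is black — doesn't match, so No match.

Match, No match, No match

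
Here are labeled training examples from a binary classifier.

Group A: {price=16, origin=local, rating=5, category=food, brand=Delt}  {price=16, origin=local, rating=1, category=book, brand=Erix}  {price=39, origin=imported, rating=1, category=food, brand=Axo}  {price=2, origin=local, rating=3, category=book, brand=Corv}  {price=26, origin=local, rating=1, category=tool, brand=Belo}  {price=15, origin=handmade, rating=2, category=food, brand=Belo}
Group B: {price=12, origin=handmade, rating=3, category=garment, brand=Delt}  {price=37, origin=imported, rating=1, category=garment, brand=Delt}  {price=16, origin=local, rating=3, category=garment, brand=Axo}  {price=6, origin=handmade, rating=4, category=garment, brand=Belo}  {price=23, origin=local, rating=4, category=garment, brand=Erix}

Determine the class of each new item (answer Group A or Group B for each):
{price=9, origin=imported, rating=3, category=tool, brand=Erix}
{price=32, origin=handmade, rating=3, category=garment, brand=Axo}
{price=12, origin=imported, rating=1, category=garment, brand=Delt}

Group A, Group B, Group B

The classifier is using: category is not garment.
Group A: {price=9, origin=imported, rating=3, category=tool, brand=Erix}, since category is tool. Group B: {price=32, origin=handmade, rating=3, category=garment, brand=Axo}, since category is garment. Group B: {price=12, origin=imported, rating=1, category=garment, brand=Delt}, since category is garment.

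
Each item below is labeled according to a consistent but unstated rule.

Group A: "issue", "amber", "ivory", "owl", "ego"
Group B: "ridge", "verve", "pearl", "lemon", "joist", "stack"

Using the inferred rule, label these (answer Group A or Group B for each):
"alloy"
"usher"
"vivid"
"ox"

Comparing the two groups points to one rule — starts with a vowel.
"alloy" → starts with 'a' → Group A.
"usher" → starts with 'u' → Group A.
"vivid" → starts with 'v' → Group B.
"ox" → starts with 'o' → Group A.

Group A, Group A, Group B, Group A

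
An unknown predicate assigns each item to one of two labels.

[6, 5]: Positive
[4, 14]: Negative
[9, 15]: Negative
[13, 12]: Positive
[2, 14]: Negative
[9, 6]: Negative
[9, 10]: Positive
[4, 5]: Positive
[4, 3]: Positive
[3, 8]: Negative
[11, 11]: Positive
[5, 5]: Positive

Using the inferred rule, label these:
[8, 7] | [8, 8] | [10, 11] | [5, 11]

The pattern is that an item is 'Positive' exactly when: |first − second| ≤ 1.
[8, 7]: |8−7| = 1, checks out → Positive.
[8, 8]: |8−8| = 0, checks out → Positive.
[10, 11]: |10−11| = 1, checks out → Positive.
[5, 11]: |5−11| = 6, doesn't match → Negative.

Positive, Positive, Positive, Negative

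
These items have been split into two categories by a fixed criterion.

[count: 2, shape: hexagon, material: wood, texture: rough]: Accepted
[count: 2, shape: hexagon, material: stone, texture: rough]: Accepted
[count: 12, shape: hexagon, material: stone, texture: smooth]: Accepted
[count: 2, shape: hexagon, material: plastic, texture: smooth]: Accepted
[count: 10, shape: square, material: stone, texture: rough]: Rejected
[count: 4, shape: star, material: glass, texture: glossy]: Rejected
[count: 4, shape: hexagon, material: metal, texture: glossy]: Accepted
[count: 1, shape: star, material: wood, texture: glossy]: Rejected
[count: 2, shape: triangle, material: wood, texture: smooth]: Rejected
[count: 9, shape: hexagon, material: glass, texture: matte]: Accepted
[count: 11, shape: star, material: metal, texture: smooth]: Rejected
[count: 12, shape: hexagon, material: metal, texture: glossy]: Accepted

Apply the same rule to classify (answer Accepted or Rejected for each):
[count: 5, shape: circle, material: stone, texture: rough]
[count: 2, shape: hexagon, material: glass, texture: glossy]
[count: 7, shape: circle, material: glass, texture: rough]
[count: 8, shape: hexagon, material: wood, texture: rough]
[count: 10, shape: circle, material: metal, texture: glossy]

Rejected, Accepted, Rejected, Accepted, Rejected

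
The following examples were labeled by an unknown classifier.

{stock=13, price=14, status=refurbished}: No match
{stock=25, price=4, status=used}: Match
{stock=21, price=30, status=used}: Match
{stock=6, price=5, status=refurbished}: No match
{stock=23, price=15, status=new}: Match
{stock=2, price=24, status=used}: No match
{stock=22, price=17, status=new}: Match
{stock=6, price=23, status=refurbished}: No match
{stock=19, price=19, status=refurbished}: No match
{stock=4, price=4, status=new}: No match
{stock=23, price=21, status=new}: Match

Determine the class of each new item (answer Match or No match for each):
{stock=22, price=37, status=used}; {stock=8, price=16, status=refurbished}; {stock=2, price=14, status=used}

Match, No match, No match

'Match' ⟺ stock ≥ 21.
{stock=22, price=37, status=used}: stock = 22 — matches, so Match. {stock=8, price=16, status=refurbished}: stock = 8 — doesn't match, so No match. {stock=2, price=14, status=used}: stock = 2 — doesn't match, so No match.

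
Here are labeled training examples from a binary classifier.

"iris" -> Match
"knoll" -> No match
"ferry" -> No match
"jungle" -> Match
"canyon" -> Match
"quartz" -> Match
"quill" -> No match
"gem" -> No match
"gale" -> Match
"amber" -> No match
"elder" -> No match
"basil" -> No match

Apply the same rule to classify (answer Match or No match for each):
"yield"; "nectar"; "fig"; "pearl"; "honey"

The common property of the 'Match' items is: even length. No 'No match' item has it.

No match, Match, No match, No match, No match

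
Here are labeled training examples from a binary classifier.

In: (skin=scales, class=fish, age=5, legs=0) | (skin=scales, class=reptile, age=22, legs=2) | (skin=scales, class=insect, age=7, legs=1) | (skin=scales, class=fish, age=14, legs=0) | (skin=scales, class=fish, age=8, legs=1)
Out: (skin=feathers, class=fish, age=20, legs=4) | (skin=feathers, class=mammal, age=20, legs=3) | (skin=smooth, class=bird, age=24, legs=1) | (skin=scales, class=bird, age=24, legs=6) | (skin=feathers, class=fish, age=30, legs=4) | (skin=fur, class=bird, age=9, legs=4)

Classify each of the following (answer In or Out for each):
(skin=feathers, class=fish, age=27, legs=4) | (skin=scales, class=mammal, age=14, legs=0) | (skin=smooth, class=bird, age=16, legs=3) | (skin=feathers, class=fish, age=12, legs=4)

Out, In, Out, Out

'In' ⟺ skin is scales AND age ≤ 22.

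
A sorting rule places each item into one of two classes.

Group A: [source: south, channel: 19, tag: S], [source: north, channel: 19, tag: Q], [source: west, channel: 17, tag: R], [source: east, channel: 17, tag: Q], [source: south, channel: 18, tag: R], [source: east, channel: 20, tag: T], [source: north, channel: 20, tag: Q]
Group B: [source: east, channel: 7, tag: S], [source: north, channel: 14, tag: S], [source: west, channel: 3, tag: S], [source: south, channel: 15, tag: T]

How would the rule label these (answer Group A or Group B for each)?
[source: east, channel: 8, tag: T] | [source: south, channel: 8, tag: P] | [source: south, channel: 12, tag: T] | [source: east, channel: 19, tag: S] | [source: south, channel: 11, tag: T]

Group B, Group B, Group B, Group A, Group B

A rule that fits every label: channel ≥ 17 — true of each 'Group A' example, false of each 'Group B' one.
[source: east, channel: 8, tag: T] → channel = 8 → Group B.
[source: south, channel: 8, tag: P] → channel = 8 → Group B.
[source: south, channel: 12, tag: T] → channel = 12 → Group B.
[source: east, channel: 19, tag: S] → channel = 19 → Group A.
[source: south, channel: 11, tag: T] → channel = 11 → Group B.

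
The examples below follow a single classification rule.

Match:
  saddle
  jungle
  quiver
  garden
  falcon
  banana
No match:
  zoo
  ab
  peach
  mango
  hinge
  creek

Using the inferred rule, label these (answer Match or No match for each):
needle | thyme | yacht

Match, No match, No match

The distinguishing property — length 6 — holds for all the 'Match' cases and none of the 'No match' cases.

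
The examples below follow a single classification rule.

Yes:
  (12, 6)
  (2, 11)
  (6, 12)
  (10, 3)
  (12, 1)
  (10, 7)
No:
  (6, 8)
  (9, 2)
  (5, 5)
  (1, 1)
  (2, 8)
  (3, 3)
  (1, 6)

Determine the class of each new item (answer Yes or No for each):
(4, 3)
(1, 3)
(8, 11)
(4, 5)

The rule appears to be: max ≥ 10.
No: (4, 3), since max 4.
No: (1, 3), since max 3.
Yes: (8, 11), since max 11.
No: (4, 5), since max 5.

No, No, Yes, No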